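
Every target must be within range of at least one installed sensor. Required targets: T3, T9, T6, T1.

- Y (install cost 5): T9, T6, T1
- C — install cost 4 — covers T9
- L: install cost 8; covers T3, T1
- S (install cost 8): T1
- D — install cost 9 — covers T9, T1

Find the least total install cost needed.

Choose Y and L: together they cover T3, T9, T6, T1 — every target.
Total install cost: 5 + 8 = 13.
No cover costs less than 13.

13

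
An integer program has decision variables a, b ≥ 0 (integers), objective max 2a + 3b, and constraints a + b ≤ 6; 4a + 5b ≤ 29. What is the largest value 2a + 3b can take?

(a,b)=(1,5): 1·1+1·5=6≤6, 4·1+5·5=29≤29, objective 17.
(a,b)=(2,4): 1·2+1·4=6≤6, 4·2+5·4=28≤29, objective 16.
(a,b)=(0,5): 1·0+1·5=5≤6, 4·0+5·5=25≤29, objective 15.
The best lattice point is (1,5), giving 17.

17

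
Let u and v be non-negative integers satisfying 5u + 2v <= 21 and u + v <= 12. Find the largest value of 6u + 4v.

(u,v)=(0,10): 5·0+2·10=20≤21, 1·0+1·10=10≤12, objective 40.
(u,v)=(0,9): 5·0+2·9=18≤21, 1·0+1·9=9≤12, objective 36.
The best lattice point is (0,10), giving 40.

40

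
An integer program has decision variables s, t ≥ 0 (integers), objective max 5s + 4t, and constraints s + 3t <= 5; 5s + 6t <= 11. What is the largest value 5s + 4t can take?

The continuous relaxation peaks at (2.2, 0) with value 11.00; rounding to a feasible lattice point costs some objective.
(s,t)=(2,0): 1·2+3·0=2≤5, 5·2+6·0=10≤11, objective 10.
(s,t)=(1,1): 1·1+3·1=4≤5, 5·1+6·1=11≤11, objective 9.
The best lattice point is (2,0), giving 10.

10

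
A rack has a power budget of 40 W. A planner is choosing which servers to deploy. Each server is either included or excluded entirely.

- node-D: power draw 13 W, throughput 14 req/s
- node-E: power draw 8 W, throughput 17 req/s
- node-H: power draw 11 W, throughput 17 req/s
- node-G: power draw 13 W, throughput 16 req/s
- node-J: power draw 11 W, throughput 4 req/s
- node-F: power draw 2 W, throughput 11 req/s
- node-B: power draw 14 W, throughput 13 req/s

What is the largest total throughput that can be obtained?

61

Allowing fractional choices, the relaxed optimum would be about 67.5, but servers are indivisible.
node-D + node-E + node-H + node-F: power draw 13 + 8 + 11 + 2 = 34 ≤ 40, throughput 14 + 17 + 17 + 11 = 59.
node-E + node-H + node-G + node-F: power draw 8 + 11 + 13 + 2 = 34 ≤ 40, throughput 17 + 17 + 16 + 11 = 61.
Best is node-E, node-H, node-G, and node-F with total throughput 61.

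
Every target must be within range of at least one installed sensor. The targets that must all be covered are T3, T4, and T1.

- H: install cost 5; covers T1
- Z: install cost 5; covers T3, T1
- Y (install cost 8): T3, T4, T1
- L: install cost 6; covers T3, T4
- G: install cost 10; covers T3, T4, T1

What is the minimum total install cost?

The greedy cost-per-new-target heuristic would pick Z and L for 11, but a cheaper cover exists.
Y alone covers T3, T4, T1 — every target.
Total install cost: 8.
No cover costs less than 8.

8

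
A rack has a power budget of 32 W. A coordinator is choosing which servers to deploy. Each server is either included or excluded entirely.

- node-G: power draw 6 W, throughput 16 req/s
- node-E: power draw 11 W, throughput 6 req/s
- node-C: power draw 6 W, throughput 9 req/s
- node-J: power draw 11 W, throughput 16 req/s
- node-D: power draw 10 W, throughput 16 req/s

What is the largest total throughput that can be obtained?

48

This is an integer program with binary decision variables.
node-G + node-J + node-D: power draw 6 + 11 + 10 = 27 ≤ 32, throughput 16 + 16 + 16 = 48.
node-G + node-C + node-D: power draw 6 + 6 + 10 = 22 ≤ 32, throughput 16 + 9 + 16 = 41.
Best is node-G, node-J, and node-D with total throughput 48.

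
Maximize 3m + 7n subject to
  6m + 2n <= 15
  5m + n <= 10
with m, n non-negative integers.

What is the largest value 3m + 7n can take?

49

The continuous relaxation peaks at (0, 7.5) with value 52.50; rounding to a feasible lattice point costs some objective.
(m,n)=(0,7): 6·0+2·7=14≤15, 5·0+1·7=7≤10, objective 49.
(m,n)=(0,6): 6·0+2·6=12≤15, 5·0+1·6=6≤10, objective 42.
The best lattice point is (0,7), giving 49.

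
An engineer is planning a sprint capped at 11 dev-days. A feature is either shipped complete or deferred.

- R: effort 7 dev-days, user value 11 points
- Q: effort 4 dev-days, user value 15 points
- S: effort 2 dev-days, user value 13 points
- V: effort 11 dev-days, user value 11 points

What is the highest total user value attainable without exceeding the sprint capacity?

This is a 0-1 knapsack instance.
Take Q and S: effort 4 + 2 = 6 ≤ 11, user value 15 + 13 = 28.
No other feasible combination does better.

28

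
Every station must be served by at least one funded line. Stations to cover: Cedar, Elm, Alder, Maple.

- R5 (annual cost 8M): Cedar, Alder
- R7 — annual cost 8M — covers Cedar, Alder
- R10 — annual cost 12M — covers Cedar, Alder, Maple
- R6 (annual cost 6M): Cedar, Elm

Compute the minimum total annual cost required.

Choose R10 and R6: together they cover Cedar, Elm, Alder, Maple — every station.
Total annual cost: 12 + 6 = 18.
No cover costs less than 18.

18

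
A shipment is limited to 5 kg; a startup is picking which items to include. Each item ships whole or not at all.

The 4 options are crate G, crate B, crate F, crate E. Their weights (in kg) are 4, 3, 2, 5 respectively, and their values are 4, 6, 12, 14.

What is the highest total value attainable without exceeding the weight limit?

18

This is an integer program with binary decision variables.
Take crate B and crate F: weight 3 + 2 = 5 ≤ 5, value 6 + 12 = 18.
No other feasible combination does better.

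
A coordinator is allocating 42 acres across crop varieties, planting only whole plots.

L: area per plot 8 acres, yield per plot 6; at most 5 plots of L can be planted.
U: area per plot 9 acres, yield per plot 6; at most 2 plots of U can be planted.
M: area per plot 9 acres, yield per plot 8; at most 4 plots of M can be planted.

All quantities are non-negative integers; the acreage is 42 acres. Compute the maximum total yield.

34

This is a bounded integer knapsack.
M has the best ratio (8/9); taking only M gives at most 4×8 = 32 (stopped by the area limit).
Mixing does better — 3×L and 2×M: area 42 ≤ 42, yield 3·6 + 2·8 = 34.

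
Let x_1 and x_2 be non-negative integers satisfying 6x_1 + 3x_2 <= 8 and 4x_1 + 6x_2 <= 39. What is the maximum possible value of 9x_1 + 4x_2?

Relaxing integrality, the LP optimum is 12.00 at (x_1,x_2) = (1.33, 0), which is not an integer point.
(x_1,x_2)=(1,0): 6·1+3·0=6≤8, 4·1+6·0=4≤39, objective 9.
(x_1,x_2)=(0,1): 6·0+3·1=3≤8, 4·0+6·1=6≤39, objective 4.
(x_1,x_2)=(0,0): 6·0+3·0=0≤8, 4·0+6·0=0≤39, objective 0.
Maximum is 9 at (x_1,x_2)=(1,0).

9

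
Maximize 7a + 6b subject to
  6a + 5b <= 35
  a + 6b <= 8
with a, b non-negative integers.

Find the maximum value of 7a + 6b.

Relaxing integrality, the LP optimum is 40.90 at (a,b) = (5.48, 0.419), which is not an integer point.
(a,b)=(5,0): 6·5+5·0=30≤35, 1·5+6·0=5≤8, objective 35.
(a,b)=(4,0): 6·4+5·0=24≤35, 1·4+6·0=4≤8, objective 28.
The best lattice point is (5,0), giving 35.

35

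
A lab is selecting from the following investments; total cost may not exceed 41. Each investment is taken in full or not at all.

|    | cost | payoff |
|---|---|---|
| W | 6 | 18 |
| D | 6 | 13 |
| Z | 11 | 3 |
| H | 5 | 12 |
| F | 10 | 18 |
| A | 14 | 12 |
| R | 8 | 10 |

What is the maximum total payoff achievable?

Treat it as a binary knapsack problem.
Allowing fractional choices, the relaxed optimum would be about 76.1, but investments are indivisible.
W + D + H + F + R: cost 6 + 6 + 5 + 10 + 8 = 35 ≤ 41, payoff 18 + 13 + 12 + 18 + 10 = 71.
W + D + H + F + A: cost 6 + 6 + 5 + 10 + 14 = 41 ≤ 41, payoff 18 + 13 + 12 + 18 + 12 = 73.
Best is W, D, H, F, and A with total payoff 73.

73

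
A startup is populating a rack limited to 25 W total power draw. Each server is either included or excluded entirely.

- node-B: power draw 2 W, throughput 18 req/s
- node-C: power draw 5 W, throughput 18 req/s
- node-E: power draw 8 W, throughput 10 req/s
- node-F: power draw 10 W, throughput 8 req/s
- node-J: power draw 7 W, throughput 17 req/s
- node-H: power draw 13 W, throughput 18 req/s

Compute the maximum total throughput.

63

Allowing fractional choices, the relaxed optimum would be about 68.2, but servers are indivisible.
node-B + node-C + node-E + node-J: power draw 2 + 5 + 8 + 7 = 22 ≤ 25, throughput 18 + 18 + 10 + 17 = 63.
node-B + node-C + node-H: power draw 2 + 5 + 13 = 20 ≤ 25, throughput 18 + 18 + 18 = 54.
node-B + node-C + node-F + node-J: power draw 2 + 5 + 10 + 7 = 24 ≤ 25, throughput 18 + 18 + 8 + 17 = 61.
Best is node-B, node-C, node-E, and node-J with total throughput 63.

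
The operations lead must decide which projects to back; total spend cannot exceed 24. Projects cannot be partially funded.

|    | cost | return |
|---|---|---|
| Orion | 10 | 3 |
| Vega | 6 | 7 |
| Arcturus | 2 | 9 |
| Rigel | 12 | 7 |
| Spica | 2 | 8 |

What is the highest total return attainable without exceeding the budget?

Vega + Arcturus + Rigel + Spica: cost 6 + 2 + 12 + 2 = 22 ≤ 24, return 7 + 9 + 7 + 8 = 31.
Orion + Vega + Arcturus + Spica: cost 10 + 6 + 2 + 2 = 20 ≤ 24, return 3 + 7 + 9 + 8 = 27.
Best is Vega, Arcturus, Rigel, and Spica with total return 31.

31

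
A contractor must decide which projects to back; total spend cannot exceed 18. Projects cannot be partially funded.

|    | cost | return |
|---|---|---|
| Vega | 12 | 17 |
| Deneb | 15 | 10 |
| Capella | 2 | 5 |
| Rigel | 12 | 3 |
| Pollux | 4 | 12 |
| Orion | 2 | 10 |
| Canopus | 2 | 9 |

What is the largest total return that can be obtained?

41

Take Vega, Capella, Orion, and Canopus: cost 12 + 2 + 2 + 2 = 18 ≤ 18, return 17 + 5 + 10 + 9 = 41.
No other feasible combination does better.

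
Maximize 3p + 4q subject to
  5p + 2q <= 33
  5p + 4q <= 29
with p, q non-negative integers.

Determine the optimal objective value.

(p,q)=(0,7): 5·0+2·7=14≤33, 5·0+4·7=28≤29, objective 28.
(p,q)=(1,6): 5·1+2·6=17≤33, 5·1+4·6=29≤29, objective 27.
(p,q)=(0,6): 5·0+2·6=12≤33, 5·0+4·6=24≤29, objective 24.
No feasible integer point exceeds 28.

28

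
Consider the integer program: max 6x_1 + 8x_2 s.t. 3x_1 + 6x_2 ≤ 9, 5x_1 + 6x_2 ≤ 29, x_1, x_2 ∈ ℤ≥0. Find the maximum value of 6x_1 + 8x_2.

18

(x_1,x_2)=(3,0): 3·3+6·0=9≤9, 5·3+6·0=15≤29, objective 18.
(x_1,x_2)=(2,0): 3·2+6·0=6≤9, 5·2+6·0=10≤29, objective 12.
Maximum is 18 at (x_1,x_2)=(3,0).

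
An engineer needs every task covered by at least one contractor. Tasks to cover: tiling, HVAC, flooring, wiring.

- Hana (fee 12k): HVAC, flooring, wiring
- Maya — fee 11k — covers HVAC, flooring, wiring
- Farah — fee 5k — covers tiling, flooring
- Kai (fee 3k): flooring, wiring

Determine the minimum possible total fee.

The greedy cost-per-new-task heuristic would pick Kai, Farah, and Maya for 19, but a cheaper cover exists.
Choose Maya and Farah: together they cover tiling, HVAC, flooring, wiring — every task.
Total fee: 11 + 5 = 16.
No cover costs less than 16.

16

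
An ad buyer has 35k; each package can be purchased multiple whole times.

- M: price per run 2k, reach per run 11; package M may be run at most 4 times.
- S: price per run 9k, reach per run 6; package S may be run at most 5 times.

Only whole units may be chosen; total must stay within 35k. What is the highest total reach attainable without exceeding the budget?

4×M and 2×S: price 26 ≤ 35, reach 4·11 + 2·6 = 56.
4×M and 3×S: price 35 ≤ 35, reach 4·11 + 3·6 = 62.
Best is 62.

62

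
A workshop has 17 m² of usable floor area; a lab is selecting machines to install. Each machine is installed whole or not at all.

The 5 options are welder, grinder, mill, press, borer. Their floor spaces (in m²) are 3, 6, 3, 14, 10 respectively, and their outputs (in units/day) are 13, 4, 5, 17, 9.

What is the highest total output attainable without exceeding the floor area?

welder + mill + borer: floor space 3 + 3 + 10 = 16 ≤ 17, output 13 + 5 + 9 = 27.
welder + grinder + mill: floor space 3 + 6 + 3 = 12 ≤ 17, output 13 + 4 + 5 = 22.
welder + press: floor space 3 + 14 = 17 ≤ 17, output 13 + 17 = 30.
Best is welder and press with total output 30.

30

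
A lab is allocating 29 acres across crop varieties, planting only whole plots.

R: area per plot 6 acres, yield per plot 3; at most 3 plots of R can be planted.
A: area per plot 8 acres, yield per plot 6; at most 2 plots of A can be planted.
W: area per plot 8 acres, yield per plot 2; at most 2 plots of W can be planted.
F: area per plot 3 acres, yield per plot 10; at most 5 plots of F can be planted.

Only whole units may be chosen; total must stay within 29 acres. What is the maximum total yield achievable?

F has the best ratio (10/3); taking only F gives at most 5×10 = 50 (stopped by the supply cap of 5).
Mixing does better — 1×R, 1×A, and 5×F: area 29 ≤ 29, yield 1·3 + 1·6 + 5·10 = 59.

59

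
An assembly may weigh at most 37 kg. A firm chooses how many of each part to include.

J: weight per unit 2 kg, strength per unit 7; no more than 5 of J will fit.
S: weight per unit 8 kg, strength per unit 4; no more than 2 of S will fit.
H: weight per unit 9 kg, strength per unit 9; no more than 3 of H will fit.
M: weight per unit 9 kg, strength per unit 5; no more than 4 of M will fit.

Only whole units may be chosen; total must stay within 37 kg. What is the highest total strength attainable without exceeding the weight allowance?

62

5×J and 3×H: weight 37 ≤ 37, strength 5·7 + 3·9 = 62.
5×J, 2×H, and 1×M: weight 37 ≤ 37, strength 5·7 + 2·9 + 1·5 = 58.
Best is 62.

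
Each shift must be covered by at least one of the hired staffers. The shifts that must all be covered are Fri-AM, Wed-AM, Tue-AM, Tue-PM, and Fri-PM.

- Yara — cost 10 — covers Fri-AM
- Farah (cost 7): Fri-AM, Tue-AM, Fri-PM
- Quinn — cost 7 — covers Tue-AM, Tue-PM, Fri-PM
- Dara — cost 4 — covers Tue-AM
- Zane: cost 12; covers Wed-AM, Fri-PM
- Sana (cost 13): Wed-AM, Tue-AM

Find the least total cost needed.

This is an integer covering problem.
Choose Farah, Quinn, and Zane: together they cover Fri-AM, Wed-AM, Tue-AM, Tue-PM, Fri-PM — every shift.
Total cost: 7 + 7 + 12 = 26.
No cover costs less than 26.

26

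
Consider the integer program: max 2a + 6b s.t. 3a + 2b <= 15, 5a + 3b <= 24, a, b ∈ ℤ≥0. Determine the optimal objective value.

(a,b)=(0,7) is feasible, giving 42.
(a,b)=(1,6) is feasible, giving 38.
(a,b)=(0,6) is feasible, giving 36.
The best lattice point is (0,7), giving 42.

42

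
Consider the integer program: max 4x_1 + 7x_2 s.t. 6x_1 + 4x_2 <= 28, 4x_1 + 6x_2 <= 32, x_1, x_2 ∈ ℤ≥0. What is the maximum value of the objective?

The continuous relaxation peaks at (0, 5.33) with value 37.33; rounding to a feasible lattice point costs some objective.
(x_1,x_2)=(2,4): 6·2+4·4=28≤28, 4·2+6·4=32≤32, objective 36.
(x_1,x_2)=(0,5): 6·0+4·5=20≤28, 4·0+6·5=30≤32, objective 35.
(x_1,x_2)=(1,4): 6·1+4·4=22≤28, 4·1+6·4=28≤32, objective 32.
(x_1,x_2)=(2,3): 6·2+4·3=24≤28, 4·2+6·3=26≤32, objective 29.
No feasible integer point exceeds 36.

36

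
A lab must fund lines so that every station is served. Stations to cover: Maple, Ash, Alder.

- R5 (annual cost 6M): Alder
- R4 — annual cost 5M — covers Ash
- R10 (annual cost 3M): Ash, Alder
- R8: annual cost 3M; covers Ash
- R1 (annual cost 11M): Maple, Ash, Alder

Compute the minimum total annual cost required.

R1 alone covers Maple, Ash, Alder — every station.
Total annual cost: 11.

11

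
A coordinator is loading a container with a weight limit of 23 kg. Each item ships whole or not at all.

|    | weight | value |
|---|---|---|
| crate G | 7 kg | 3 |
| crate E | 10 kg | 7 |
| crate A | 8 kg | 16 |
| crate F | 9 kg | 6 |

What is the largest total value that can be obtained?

Treat it as a binary knapsack problem.
Take crate E and crate A: weight 10 + 8 = 18 ≤ 23, value 7 + 16 = 23.
No other feasible combination does better.

23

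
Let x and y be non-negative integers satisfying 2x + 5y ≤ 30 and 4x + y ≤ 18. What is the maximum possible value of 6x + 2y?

28

(x,y)=(4,2) is feasible, giving 28.
(x,y)=(3,4) is feasible, giving 26.
(x,y)=(4,1) is feasible, giving 26.
No feasible integer point exceeds 28.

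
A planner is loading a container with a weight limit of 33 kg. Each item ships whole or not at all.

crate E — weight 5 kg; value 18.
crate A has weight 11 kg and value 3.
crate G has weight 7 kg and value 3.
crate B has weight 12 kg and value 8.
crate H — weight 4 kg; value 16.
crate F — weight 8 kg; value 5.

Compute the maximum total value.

Take crate E, crate B, crate H, and crate F: weight 5 + 12 + 4 + 8 = 29 ≤ 33, value 18 + 8 + 16 + 5 = 47.
No other feasible combination does better.

47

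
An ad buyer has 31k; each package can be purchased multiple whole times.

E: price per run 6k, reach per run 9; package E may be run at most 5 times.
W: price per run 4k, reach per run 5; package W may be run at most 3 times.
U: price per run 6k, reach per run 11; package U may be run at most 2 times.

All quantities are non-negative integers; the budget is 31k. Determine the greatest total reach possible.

49

Take 3×E and 2×U: price 30 ≤ 31, reach 3·9 + 2·11 = 49.
U has the best ratio (11/6) and is taken to its limit of 2; remaining capacity is filled optimally with the others.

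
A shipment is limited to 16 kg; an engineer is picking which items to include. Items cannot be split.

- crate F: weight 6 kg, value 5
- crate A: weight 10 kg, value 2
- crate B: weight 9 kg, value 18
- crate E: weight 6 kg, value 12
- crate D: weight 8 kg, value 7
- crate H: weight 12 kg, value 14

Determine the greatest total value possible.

30

crate B + crate E: weight 9 + 6 = 15 ≤ 16, value 18 + 12 = 30.
crate E + crate D: weight 6 + 8 = 14 ≤ 16, value 12 + 7 = 19.
crate F + crate B: weight 6 + 9 = 15 ≤ 16, value 5 + 18 = 23.
Best is crate B and crate E with total value 30.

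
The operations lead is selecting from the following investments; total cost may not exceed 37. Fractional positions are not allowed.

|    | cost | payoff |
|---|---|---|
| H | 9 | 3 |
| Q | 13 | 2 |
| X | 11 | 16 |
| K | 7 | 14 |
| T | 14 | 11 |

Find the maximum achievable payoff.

Allowing fractional choices, the relaxed optimum would be about 42.7, but investments are indivisible.
X + K + T: cost 11 + 7 + 14 = 32 ≤ 37, payoff 16 + 14 + 11 = 41.
Q + X + K: cost 13 + 11 + 7 = 31 ≤ 37, payoff 2 + 16 + 14 = 32.
H + X + K: cost 9 + 11 + 7 = 27 ≤ 37, payoff 3 + 16 + 14 = 33.
Best is X, K, and T with total payoff 41.

41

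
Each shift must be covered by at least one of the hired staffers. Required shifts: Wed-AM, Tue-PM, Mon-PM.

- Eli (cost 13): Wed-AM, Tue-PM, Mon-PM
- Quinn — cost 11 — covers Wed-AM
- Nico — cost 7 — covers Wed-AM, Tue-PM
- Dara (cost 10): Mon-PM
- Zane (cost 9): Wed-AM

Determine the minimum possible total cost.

The greedy cost-per-new-shift heuristic would pick Nico and Dara for 17, but a cheaper cover exists.
Eli alone covers Wed-AM, Tue-PM, Mon-PM — every shift.
Total cost: 13.
No cover costs less than 13.

13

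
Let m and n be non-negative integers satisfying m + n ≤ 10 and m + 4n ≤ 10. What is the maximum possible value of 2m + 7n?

(m,n)=(10,0): 1·10+1·0=10≤10, 1·10+4·0=10≤10, objective 20.
(m,n)=(9,0): 1·9+1·0=9≤10, 1·9+4·0=9≤10, objective 18.
Maximum is 20 at (m,n)=(10,0).

20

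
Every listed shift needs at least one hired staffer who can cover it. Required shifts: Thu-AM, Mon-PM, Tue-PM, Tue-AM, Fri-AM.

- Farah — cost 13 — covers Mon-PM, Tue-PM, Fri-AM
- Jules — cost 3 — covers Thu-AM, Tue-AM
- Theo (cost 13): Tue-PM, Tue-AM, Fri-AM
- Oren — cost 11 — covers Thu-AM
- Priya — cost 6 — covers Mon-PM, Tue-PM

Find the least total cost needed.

16

This is an integer covering problem.
The greedy cost-per-new-shift heuristic would pick Jules, Priya, and Farah for 22, but a cheaper cover exists.
Choose Farah and Jules: together they cover Thu-AM, Mon-PM, Tue-PM, Tue-AM, Fri-AM — every shift.
Total cost: 13 + 3 = 16.
No cover costs less than 16.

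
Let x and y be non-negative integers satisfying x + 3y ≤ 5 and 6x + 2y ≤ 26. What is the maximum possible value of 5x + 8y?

(x,y)=(4,0) is feasible, giving 20.
(x,y)=(3,0) is feasible, giving 15.
Maximum is 20 at (x,y)=(4,0).

20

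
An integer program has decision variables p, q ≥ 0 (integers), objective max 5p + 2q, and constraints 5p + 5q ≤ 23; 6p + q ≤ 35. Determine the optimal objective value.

The continuous relaxation peaks at (4.6, 0) with value 23.00; rounding to a feasible lattice point costs some objective.
(p,q)=(4,0) is feasible, giving 20.
(p,q)=(3,1) is feasible, giving 17.
Maximum is 20 at (p,q)=(4,0).

20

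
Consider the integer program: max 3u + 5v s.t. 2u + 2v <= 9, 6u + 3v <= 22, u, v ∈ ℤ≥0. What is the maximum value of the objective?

20

Relaxing integrality, the LP optimum is 22.50 at (u,v) = (0, 4.5), which is not an integer point.
(u,v)=(0,4): 2·0+2·4=8≤9, 6·0+3·4=12≤22, objective 20.
(u,v)=(1,3): 2·1+2·3=8≤9, 6·1+3·3=15≤22, objective 18.
(u,v)=(0,3): 2·0+2·3=6≤9, 6·0+3·3=9≤22, objective 15.
No feasible integer point exceeds 20.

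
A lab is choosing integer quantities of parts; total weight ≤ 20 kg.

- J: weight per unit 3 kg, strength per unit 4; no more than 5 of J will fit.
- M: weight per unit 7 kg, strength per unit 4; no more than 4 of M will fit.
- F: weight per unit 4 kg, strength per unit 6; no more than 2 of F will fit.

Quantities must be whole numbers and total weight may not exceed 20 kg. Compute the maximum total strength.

F has the best ratio (6/4); taking only F gives at most 2×6 = 12 (stopped by the supply cap of 2).
Mixing does better — 4×J and 2×F: weight 20 ≤ 20, strength 4·4 + 2·6 = 28.

28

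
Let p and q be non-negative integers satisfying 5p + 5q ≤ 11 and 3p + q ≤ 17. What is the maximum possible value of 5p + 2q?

10

The continuous relaxation peaks at (2.2, 0) with value 11.00; rounding to a feasible lattice point costs some objective.
(p,q)=(2,0): 5·2+5·0=10≤11, 3·2+1·0=6≤17, objective 10.
(p,q)=(1,1): 5·1+5·1=10≤11, 3·1+1·1=4≤17, objective 7.
(p,q)=(1,0): 5·1+5·0=5≤11, 3·1+1·0=3≤17, objective 5.
No feasible integer point exceeds 10.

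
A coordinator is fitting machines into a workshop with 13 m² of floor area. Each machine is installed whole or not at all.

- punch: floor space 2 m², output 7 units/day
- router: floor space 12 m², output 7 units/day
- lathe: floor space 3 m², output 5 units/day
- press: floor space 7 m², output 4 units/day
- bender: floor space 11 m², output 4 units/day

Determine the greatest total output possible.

16

punch + lathe + press: floor space 2 + 3 + 7 = 12 ≤ 13, output 7 + 5 + 4 = 16.
punch + lathe: floor space 2 + 3 = 5 ≤ 13, output 7 + 5 = 12.
Best is punch, lathe, and press with total output 16.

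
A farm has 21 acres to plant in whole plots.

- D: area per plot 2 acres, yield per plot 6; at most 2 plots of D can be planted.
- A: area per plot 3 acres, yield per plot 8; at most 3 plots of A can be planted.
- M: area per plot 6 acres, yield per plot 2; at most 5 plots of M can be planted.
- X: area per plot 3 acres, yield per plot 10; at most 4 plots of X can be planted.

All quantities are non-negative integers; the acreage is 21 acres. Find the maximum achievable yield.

64

X has the best ratio (10/3); taking only X gives at most 4×10 = 40 (stopped by the supply cap of 4).
Mixing does better — 3×A and 4×X: area 21 ≤ 21, yield 3·8 + 4·10 = 64.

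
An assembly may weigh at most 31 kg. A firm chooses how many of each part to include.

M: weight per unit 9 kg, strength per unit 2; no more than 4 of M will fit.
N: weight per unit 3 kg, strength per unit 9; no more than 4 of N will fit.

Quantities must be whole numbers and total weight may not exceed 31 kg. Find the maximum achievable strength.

40

2×M and 4×N: weight 30 ≤ 31, strength 2·2 + 4·9 = 40.
1×M and 4×N: weight 21 ≤ 31, strength 1·2 + 4·9 = 38.
Best is 40.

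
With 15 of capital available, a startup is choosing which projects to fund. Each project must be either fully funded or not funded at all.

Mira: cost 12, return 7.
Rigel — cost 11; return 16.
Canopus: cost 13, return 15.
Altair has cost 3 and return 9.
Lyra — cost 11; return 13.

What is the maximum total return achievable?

25

Rigel + Altair: cost 11 + 3 = 14 ≤ 15, return 16 + 9 = 25.
Rigel: cost 11 ≤ 15, return 16.
Altair + Lyra: cost 3 + 11 = 14 ≤ 15, return 9 + 13 = 22.
Best is Rigel and Altair with total return 25.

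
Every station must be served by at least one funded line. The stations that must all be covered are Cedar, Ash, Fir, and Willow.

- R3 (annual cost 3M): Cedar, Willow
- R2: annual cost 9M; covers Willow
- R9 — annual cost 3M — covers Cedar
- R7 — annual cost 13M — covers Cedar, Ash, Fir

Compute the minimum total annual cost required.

16

Choose R3 and R7: together they cover Cedar, Ash, Fir, Willow — every station.
Total annual cost: 3 + 13 = 16.
No cover costs less than 16.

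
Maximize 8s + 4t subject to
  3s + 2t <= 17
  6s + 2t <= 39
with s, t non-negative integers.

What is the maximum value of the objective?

(s,t)=(5,1) is feasible, giving 44.
(s,t)=(4,2) is feasible, giving 40.
(s,t)=(5,0) is feasible, giving 40.
No feasible integer point exceeds 44.

44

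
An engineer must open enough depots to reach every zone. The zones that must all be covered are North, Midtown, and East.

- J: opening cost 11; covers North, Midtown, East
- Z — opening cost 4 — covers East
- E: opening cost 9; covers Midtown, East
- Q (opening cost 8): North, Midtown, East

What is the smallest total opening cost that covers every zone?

Q alone covers North, Midtown, East — every zone.
Total opening cost: 8.

8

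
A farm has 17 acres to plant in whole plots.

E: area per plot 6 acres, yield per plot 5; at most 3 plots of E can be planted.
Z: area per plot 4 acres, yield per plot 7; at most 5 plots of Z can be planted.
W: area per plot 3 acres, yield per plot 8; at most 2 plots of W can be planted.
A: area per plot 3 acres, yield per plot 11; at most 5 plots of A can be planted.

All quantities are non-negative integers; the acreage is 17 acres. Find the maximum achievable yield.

55

1×W and 4×A: area 15 ≤ 17, yield 1·8 + 4·11 = 52.
5×A: area 15 ≤ 17, yield 5·11 = 55.
Best is 55.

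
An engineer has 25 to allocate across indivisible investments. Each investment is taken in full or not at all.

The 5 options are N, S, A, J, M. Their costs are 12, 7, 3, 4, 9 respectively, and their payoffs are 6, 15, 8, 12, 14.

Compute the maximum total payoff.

This is an integer program with binary decision variables.
Allowing fractional choices, the relaxed optimum would be about 50.0, but investments are indivisible.
S + J + M: cost 7 + 4 + 9 = 20 ≤ 25, payoff 15 + 12 + 14 = 41.
S + A + J + M: cost 7 + 3 + 4 + 9 = 23 ≤ 25, payoff 15 + 8 + 12 + 14 = 49.
Best is S, A, J, and M with total payoff 49.

49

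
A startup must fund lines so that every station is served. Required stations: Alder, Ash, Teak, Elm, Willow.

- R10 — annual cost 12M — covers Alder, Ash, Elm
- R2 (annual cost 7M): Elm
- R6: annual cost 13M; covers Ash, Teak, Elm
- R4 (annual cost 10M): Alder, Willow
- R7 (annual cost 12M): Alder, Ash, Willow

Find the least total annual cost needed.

23

The greedy cost-per-new-station heuristic would pick R10, R4, and R6 for 35, but a cheaper cover exists.
Choose R6 and R4: together they cover Alder, Ash, Teak, Elm, Willow — every station.
Total annual cost: 13 + 10 = 23.
No cover costs less than 23.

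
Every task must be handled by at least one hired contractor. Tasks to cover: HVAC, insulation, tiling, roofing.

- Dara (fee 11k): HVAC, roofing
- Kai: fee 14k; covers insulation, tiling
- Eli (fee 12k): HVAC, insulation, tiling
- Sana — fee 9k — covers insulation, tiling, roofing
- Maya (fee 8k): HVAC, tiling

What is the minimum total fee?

17

Choose Sana and Maya: together they cover HVAC, insulation, tiling, roofing — every task.
Total fee: 9 + 8 = 17.
No cover costs less than 17.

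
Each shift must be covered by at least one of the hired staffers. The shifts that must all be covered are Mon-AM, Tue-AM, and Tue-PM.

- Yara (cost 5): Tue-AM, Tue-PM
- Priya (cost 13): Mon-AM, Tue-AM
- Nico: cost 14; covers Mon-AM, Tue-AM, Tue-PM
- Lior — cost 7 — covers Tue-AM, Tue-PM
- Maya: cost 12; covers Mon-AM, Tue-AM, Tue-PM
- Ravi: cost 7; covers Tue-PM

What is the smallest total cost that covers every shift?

12

The greedy cost-per-new-shift heuristic would pick Yara and Maya for 17, but a cheaper cover exists.
Maya alone covers Mon-AM, Tue-AM, Tue-PM — every shift.
Total cost: 12.
No cover costs less than 12.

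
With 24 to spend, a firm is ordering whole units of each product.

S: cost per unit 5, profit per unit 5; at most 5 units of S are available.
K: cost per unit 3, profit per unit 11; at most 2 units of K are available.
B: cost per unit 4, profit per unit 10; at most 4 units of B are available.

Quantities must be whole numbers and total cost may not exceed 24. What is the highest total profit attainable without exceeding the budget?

62

Take 2×K and 4×B: cost 22 ≤ 24, profit 2·11 + 4·10 = 62.
K has the best ratio (11/3) and is taken to its limit of 2; remaining capacity is filled optimally with the others.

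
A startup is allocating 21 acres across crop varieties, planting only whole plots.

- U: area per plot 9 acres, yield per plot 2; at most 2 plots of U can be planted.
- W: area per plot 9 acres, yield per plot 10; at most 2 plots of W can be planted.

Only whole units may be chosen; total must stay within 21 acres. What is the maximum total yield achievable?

This is a bounded integer knapsack.
W has the best ratio (10/9); taking only W gives at most 2×10 = 20 (stopped by the area limit).
Optimal: 2×W: area 18 ≤ 21, yield 2·10 = 20.

20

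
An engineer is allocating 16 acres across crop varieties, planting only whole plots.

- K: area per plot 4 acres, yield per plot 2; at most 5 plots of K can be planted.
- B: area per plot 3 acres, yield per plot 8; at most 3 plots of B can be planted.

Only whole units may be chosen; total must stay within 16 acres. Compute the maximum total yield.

26

This is a bounded integer knapsack.
Take 1×K and 3×B: area 13 ≤ 16, yield 1·2 + 3·8 = 26.
B has the best ratio (8/3) and is taken to its limit of 3; remaining capacity is filled optimally with the others.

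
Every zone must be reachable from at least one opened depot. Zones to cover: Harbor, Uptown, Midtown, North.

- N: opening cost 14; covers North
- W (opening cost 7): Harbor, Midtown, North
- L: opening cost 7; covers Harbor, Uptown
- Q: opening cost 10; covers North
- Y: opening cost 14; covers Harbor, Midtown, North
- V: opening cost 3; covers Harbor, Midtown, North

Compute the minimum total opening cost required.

10

This is a weighted set-cover instance.
Choose L and V: together they cover Harbor, Uptown, Midtown, North — every zone.
Total opening cost: 7 + 3 = 10.
No cover costs less than 10.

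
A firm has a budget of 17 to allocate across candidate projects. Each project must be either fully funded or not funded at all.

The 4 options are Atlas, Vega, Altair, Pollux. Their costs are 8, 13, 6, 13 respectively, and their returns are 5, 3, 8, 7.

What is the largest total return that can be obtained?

13

Treat it as a binary knapsack problem.
Allowing fractional choices, the relaxed optimum would be about 14.6, but projects are indivisible.
Pollux: cost 13 ≤ 17, return 7.
Atlas + Altair: cost 8 + 6 = 14 ≤ 17, return 5 + 8 = 13.
Altair: cost 6 ≤ 17, return 8.
Best is Atlas and Altair with total return 13.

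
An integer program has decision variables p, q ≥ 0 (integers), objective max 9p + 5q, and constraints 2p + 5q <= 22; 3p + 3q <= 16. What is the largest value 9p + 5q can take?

45

(p,q)=(5,0) is feasible, giving 45.
(p,q)=(4,1) is feasible, giving 41.
(p,q)=(4,0) is feasible, giving 36.
The best lattice point is (5,0), giving 45.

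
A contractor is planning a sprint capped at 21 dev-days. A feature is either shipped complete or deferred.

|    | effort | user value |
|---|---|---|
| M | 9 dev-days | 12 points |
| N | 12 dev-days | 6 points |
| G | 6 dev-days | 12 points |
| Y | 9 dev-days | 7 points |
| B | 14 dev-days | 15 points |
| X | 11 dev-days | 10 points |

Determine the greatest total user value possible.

27

This is a 0-1 knapsack instance.
Allowing fractional choices, the relaxed optimum would be about 30.4, but features are indivisible.
G + X: effort 6 + 11 = 17 ≤ 21, user value 12 + 10 = 22.
G + B: effort 6 + 14 = 20 ≤ 21, user value 12 + 15 = 27.
M + G: effort 9 + 6 = 15 ≤ 21, user value 12 + 12 = 24.
Best is G and B with total user value 27.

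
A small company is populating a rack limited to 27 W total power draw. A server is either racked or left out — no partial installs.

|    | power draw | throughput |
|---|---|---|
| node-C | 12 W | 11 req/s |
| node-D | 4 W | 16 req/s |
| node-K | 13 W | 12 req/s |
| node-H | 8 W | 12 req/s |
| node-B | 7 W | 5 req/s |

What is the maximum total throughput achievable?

Treat it as a binary knapsack problem.
Allowing fractional choices, the relaxed optimum would be about 41.8, but servers are indivisible.
node-D + node-K + node-H: power draw 4 + 13 + 8 = 25 ≤ 27, throughput 16 + 12 + 12 = 40.
node-D + node-H + node-B: power draw 4 + 8 + 7 = 19 ≤ 27, throughput 16 + 12 + 5 = 33.
node-C + node-D + node-H: power draw 12 + 4 + 8 = 24 ≤ 27, throughput 11 + 16 + 12 = 39.
Best is node-D, node-K, and node-H with total throughput 40.

40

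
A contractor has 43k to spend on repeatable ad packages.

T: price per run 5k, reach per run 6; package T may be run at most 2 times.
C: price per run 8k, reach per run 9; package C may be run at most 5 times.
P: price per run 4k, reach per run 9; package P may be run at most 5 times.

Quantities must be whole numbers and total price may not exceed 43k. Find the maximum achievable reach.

69

This is a bounded integer knapsack.
P has the best ratio (9/4); taking only P gives at most 5×9 = 45 (stopped by the supply cap of 5).
Mixing does better — 1×T, 2×C, and 5×P: price 41 ≤ 43, reach 1·6 + 2·9 + 5·9 = 69.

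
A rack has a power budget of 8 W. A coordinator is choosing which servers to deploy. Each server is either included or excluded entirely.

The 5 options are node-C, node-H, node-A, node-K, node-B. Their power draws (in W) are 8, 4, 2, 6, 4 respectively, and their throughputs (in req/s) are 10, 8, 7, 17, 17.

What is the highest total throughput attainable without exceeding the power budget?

25

node-A + node-K: power draw 2 + 6 = 8 ≤ 8, throughput 7 + 17 = 24.
node-H + node-B: power draw 4 + 4 = 8 ≤ 8, throughput 8 + 17 = 25.
node-A + node-B: power draw 2 + 4 = 6 ≤ 8, throughput 7 + 17 = 24.
Best is node-H and node-B with total throughput 25.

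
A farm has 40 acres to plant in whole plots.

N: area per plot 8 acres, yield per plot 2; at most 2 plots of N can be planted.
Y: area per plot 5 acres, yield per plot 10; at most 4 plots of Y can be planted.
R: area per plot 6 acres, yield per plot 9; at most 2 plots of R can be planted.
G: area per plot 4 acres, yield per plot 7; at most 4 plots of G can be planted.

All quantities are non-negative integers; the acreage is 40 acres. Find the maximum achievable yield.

This is a bounded integer knapsack.
4×Y, 1×R, and 3×G: area 38 ≤ 40, yield 4·10 + 1·9 + 3·7 = 70.
4×Y, 2×R, and 2×G: area 40 ≤ 40, yield 4·10 + 2·9 + 2·7 = 72.
Best is 72.

72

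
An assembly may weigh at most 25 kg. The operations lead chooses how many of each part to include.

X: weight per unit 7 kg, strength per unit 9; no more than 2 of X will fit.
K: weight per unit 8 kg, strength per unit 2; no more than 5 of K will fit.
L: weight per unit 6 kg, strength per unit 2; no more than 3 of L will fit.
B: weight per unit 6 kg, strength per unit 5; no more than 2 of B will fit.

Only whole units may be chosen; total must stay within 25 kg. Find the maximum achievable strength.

23

This is a bounded integer knapsack.
Take 2×X and 1×B: weight 20 ≤ 25, strength 2·9 + 1·5 = 23.
X has the best ratio (9/7) and is taken to its limit of 2; remaining capacity is filled optimally with the others.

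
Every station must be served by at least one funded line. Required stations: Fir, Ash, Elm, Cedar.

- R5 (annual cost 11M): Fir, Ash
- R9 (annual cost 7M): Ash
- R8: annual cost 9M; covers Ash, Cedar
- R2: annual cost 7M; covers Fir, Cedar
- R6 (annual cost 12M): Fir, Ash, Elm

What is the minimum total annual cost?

19

Choose R2 and R6: together they cover Fir, Ash, Elm, Cedar — every station.
Total annual cost: 7 + 12 = 19.
No cover costs less than 19.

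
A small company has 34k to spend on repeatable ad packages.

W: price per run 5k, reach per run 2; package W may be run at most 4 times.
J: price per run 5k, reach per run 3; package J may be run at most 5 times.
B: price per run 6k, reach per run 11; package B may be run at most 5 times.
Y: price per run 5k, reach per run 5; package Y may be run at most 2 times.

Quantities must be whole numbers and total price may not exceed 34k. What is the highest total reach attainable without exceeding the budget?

55

B has the best ratio (11/6); taking only B gives at most 5×11 = 55 (stopped by the price limit).
Optimal: 5×B: price 30 ≤ 34, reach 5·11 = 55.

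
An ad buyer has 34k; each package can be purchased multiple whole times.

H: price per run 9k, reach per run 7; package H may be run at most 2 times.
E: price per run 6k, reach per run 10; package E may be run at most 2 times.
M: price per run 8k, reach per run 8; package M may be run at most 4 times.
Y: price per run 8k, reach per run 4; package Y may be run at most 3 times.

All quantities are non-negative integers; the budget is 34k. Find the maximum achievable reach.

This is a bounded integer knapsack.
1×H, 2×E, and 1×M: price 29 ≤ 34, reach 1·7 + 2·10 + 1·8 = 35.
2×E and 2×M: price 28 ≤ 34, reach 2·10 + 2·8 = 36.
Best is 36.

36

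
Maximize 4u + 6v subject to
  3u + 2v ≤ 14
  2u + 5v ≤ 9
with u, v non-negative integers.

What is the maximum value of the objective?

16

(u,v)=(4,0): 3·4+2·0=12≤14, 2·4+5·0=8≤9, objective 16.
(u,v)=(3,0): 3·3+2·0=9≤14, 2·3+5·0=6≤9, objective 12.
Maximum is 16 at (u,v)=(4,0).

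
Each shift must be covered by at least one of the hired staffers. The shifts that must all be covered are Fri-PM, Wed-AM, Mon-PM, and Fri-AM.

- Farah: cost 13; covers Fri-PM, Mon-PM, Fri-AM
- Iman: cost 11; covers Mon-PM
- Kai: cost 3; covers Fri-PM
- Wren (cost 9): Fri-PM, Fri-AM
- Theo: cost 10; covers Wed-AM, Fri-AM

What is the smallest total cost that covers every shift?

23

The greedy cost-per-new-shift heuristic would pick Kai, Theo, and Iman for 24, but a cheaper cover exists.
Choose Farah and Theo: together they cover Fri-PM, Wed-AM, Mon-PM, Fri-AM — every shift.
Total cost: 13 + 10 = 23.
No cover costs less than 23.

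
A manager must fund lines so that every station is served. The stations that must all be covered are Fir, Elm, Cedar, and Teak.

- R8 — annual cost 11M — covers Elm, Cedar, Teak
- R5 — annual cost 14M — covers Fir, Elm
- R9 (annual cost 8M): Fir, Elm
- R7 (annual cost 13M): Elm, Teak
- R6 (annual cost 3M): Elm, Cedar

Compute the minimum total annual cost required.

The greedy cost-per-new-station heuristic would pick R6, R9, and R8 for 22, but a cheaper cover exists.
Choose R8 and R9: together they cover Fir, Elm, Cedar, Teak — every station.
Total annual cost: 11 + 8 = 19.
No cover costs less than 19.

19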